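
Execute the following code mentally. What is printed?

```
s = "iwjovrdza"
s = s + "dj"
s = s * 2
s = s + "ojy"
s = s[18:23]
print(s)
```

+ 'dj' → 'iwjovrdzadj'
repeat ×2 → 'iwjovrdzadjiwjovrdzadj'
+ 'ojy' → 'iwjovrdzadjiwjovrdzadjojy'
slice [18:23] → 'zadjo'

zadjo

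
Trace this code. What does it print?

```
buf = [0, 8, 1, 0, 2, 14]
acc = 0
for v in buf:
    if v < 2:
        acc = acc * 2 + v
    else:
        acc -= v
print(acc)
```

v=0: <2, acc = 0*2+0 = 0
v=8: not <2, acc = 0-8 = -8
v=1: <2, acc = (-8)*2+1 = -15
v=0: <2, acc = (-15)*2+0 = -30
v=2: not <2, acc = (-30)-2 = -32
v=14: not <2, acc = (-32)-14 = -46

-46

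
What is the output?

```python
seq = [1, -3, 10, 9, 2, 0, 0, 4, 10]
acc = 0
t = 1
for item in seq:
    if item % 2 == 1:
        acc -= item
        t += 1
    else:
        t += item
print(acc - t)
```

item=1: odd, acc = 0-1 = -1; t=2
item=-3: odd, acc = (-1)-(-3) = 2; t=3
item=10: not odd; t=13
item=9: odd, acc = 2-9 = -7; t=14
item=2: not odd; t=16
item=0: not odd; t=16
item=0: not odd; t=16
item=4: not odd; t=20
item=10: not odd; t=30
acc-t = (-7)-30 = -37

-37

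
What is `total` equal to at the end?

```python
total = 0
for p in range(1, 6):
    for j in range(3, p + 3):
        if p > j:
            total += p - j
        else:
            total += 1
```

p=1,j=3: not 1>3, total = 0+1 = 1
p=2,j=3: not 2>3, total = 1+1 = 2
p=2,j=4: not 2>4, total = 2+1 = 3
p=3,j=3: not 3>3, total = 3+1 = 4
p=3,j=4: not 3>4, total = 4+1 = 5
p=3,j=5: not 3>5, total = 5+1 = 6
p=4,j=3: 4>3, total = 6+1 = 7
p=4,j=4: not 4>4, total = 7+1 = 8
p=4,j=5: not 4>5, total = 8+1 = 9
p=4,j=6: not 4>6, total = 9+1 = 10
p=5,j=3: 5>3, total = 10+2 = 12
p=5,j=4: 5>4, total = 12+1 = 13
p=5,j=5: not 5>5, total = 13+1 = 14
p=5,j=6: not 5>6, total = 14+1 = 15
p=5,j=7: not 5>7, total = 15+1 = 16

16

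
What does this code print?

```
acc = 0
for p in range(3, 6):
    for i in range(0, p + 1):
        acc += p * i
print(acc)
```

133

p=3,i=0: acc = 0+0 = 0
p=3,i=1: acc = 0+3 = 3
p=3,i=2: acc = 3+6 = 9
p=3,i=3: acc = 9+9 = 18
p=4,i=0: acc = 18+0 = 18
p=4,i=1: acc = 18+4 = 22
p=4,i=2: acc = 22+8 = 30
p=4,i=3: acc = 30+12 = 42
p=4,i=4: acc = 42+16 = 58
p=5,i=0: acc = 58+0 = 58
p=5,i=1: acc = 58+5 = 63
p=5,i=2: acc = 63+10 = 73
p=5,i=3: acc = 73+15 = 88
p=5,i=4: acc = 88+20 = 108
p=5,i=5: acc = 108+25 = 133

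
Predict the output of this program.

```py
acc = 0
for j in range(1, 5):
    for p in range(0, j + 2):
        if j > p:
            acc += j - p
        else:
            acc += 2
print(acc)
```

j=1,p=0: 1>0, acc = 0+1 = 1
j=1,p=1: not 1>1, acc = 1+2 = 3
j=1,p=2: not 1>2, acc = 3+2 = 5
j=2,p=0: 2>0, acc = 5+2 = 7
j=2,p=1: 2>1, acc = 7+1 = 8
j=2,p=2: not 2>2, acc = 8+2 = 10
j=2,p=3: not 2>3, acc = 10+2 = 12
j=3,p=0: 3>0, acc = 12+3 = 15
j=3,p=1: 3>1, acc = 15+2 = 17
j=3,p=2: 3>2, acc = 17+1 = 18
j=3,p=3: not 3>3, acc = 18+2 = 20
j=3,p=4: not 3>4, acc = 20+2 = 22
j=4,p=0: 4>0, acc = 22+4 = 26
j=4,p=1: 4>1, acc = 26+3 = 29
j=4,p=2: 4>2, acc = 29+2 = 31
j=4,p=3: 4>3, acc = 31+1 = 32
j=4,p=4: not 4>4, acc = 32+2 = 34
j=4,p=5: not 4>5, acc = 34+2 = 36

36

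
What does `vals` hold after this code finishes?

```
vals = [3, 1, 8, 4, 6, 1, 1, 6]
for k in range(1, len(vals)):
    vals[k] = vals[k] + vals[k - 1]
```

[3, 4, 12, 16, 22, 23, 24, 30]

k=1: vals[1] = 1+3 = 4 → [3, 4, 8, 4, 6, 1, 1, 6]
k=2: vals[2] = 8+4 = 12 → [3, 4, 12, 4, 6, 1, 1, 6]
k=3: vals[3] = 4+12 = 16 → [3, 4, 12, 16, 6, 1, 1, 6]
k=4: vals[4] = 6+16 = 22 → [3, 4, 12, 16, 22, 1, 1, 6]
k=5: vals[5] = 1+22 = 23 → [3, 4, 12, 16, 22, 23, 1, 6]
k=6: vals[6] = 1+23 = 24 → [3, 4, 12, 16, 22, 23, 24, 6]
k=7: vals[7] = 6+24 = 30 → [3, 4, 12, 16, 22, 23, 24, 30]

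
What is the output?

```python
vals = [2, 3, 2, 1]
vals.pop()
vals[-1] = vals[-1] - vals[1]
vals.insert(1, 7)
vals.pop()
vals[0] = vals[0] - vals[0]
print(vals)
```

pop() removes 1 → [2, 3, 2]
vals[-1] = vals[-1]-vals[1] = 2-3 = -1 → [2, 3, -1]
insert 7 at 1 → [2, 7, 3, -1]
pop() removes -1 → [2, 7, 3]
vals[0] = vals[0]-vals[0] = 2-2 = 0 → [0, 7, 3]

[0, 7, 3]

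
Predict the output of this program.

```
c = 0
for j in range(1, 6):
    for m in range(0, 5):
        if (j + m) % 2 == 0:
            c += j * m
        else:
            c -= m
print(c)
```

j=1,m=0: odd sum, c = 0-0 = 0
j=1,m=1: even sum, c = 0+1 = 1
j=1,m=2: odd sum, c = 1-2 = -1
j=1,m=3: even sum, c = (-1)+3 = 2
j=1,m=4: odd sum, c = 2-4 = -2
j=2,m=0: even sum, c = (-2)+0 = -2
j=2,m=1: odd sum, c = (-2)-1 = -3
j=2,m=2: even sum, c = (-3)+4 = 1
j=2,m=3: odd sum, c = 1-3 = -2
j=2,m=4: even sum, c = (-2)+8 = 6
j=3,m=0: odd sum, c = 6-0 = 6
j=3,m=1: even sum, c = 6+3 = 9
j=3,m=2: odd sum, c = 9-2 = 7
j=3,m=3: even sum, c = 7+9 = 16
j=3,m=4: odd sum, c = 16-4 = 12
j=4,m=0: even sum, c = 12+0 = 12
j=4,m=1: odd sum, c = 12-1 = 11
j=4,m=2: even sum, c = 11+8 = 19
j=4,m=3: odd sum, c = 19-3 = 16
j=4,m=4: even sum, c = 16+16 = 32
j=5,m=0: odd sum, c = 32-0 = 32
j=5,m=1: even sum, c = 32+5 = 37
j=5,m=2: odd sum, c = 37-2 = 35
j=5,m=3: even sum, c = 35+15 = 50
j=5,m=4: odd sum, c = 50-4 = 46

46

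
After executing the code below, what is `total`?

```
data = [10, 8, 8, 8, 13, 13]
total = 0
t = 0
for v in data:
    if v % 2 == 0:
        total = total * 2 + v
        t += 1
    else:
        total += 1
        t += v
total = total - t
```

108

v=10: even, total = 0*2+10 = 10; t=1
v=8: even, total = 10*2+8 = 28; t=2
v=8: even, total = 28*2+8 = 64; t=3
v=8: even, total = 64*2+8 = 136; t=4
v=13: not even, total = 136+1 = 137; t=17
v=13: not even, total = 137+1 = 138; t=30
total-t = 138-30 = 108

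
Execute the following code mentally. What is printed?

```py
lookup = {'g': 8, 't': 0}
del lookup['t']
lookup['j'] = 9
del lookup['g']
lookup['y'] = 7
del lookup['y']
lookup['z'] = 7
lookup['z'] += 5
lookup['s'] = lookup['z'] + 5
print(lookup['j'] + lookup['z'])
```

21

del 't' → {'g': 8}
lookup['j'] = 9 → {'g': 8, 'j': 9}
del 'g' → {'j': 9}
lookup['y'] = 7 → {'j': 9, 'y': 7}
del 'y' → {'j': 9}
lookup['z'] = 7 → {'j': 9, 'z': 7}
lookup['z'] = 7+5 = 12 → {'j': 9, 'z': 12}
lookup['s'] = lookup['z']+5 = 17 → {'j': 9, 'z': 12, 's': 17}
lookup['j']+lookup['z'] = 9+12 = 21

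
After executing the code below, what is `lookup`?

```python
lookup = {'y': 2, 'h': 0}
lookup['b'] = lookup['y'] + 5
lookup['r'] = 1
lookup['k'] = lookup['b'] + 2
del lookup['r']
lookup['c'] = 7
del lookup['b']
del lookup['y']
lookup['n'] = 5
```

lookup['b'] = lookup['y']+5 = 7 → {'y': 2, 'h': 0, 'b': 7}
lookup['r'] = 1 → {'y': 2, 'h': 0, 'b': 7, 'r': 1}
lookup['k'] = lookup['b']+2 = 9 → {'y': 2, 'h': 0, 'b': 7, 'r': 1, 'k': 9}
del 'r' → {'y': 2, 'h': 0, 'b': 7, 'k': 9}
lookup['c'] = 7 → {'y': 2, 'h': 0, 'b': 7, 'k': 9, 'c': 7}
del 'b' → {'y': 2, 'h': 0, 'k': 9, 'c': 7}
del 'y' → {'h': 0, 'k': 9, 'c': 7}
lookup['n'] = 5 → {'h': 0, 'k': 9, 'c': 7, 'n': 5}

{'h': 0, 'k': 9, 'c': 7, 'n': 5}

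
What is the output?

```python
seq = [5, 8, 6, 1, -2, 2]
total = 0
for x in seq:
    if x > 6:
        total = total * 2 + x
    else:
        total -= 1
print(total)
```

2

x=5: not >6, total = 0-1 = -1
x=8: >6, total = (-1)*2+8 = 6
x=6: not >6, total = 6-1 = 5
x=1: not >6, total = 5-1 = 4
x=-2: not >6, total = 4-1 = 3
x=2: not >6, total = 3-1 = 2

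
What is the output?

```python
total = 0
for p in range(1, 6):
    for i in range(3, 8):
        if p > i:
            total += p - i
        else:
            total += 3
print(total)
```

70

p=1,i=3: not 1>3, total = 0+3 = 3
p=1,i=4: not 1>4, total = 3+3 = 6
p=1,i=5: not 1>5, total = 6+3 = 9
p=1,i=6: not 1>6, total = 9+3 = 12
p=1,i=7: not 1>7, total = 12+3 = 15
p=2,i=3: not 2>3, total = 15+3 = 18
p=2,i=4: not 2>4, total = 18+3 = 21
p=2,i=5: not 2>5, total = 21+3 = 24
p=2,i=6: not 2>6, total = 24+3 = 27
p=2,i=7: not 2>7, total = 27+3 = 30
p=3,i=3: not 3>3, total = 30+3 = 33
p=3,i=4: not 3>4, total = 33+3 = 36
p=3,i=5: not 3>5, total = 36+3 = 39
p=3,i=6: not 3>6, total = 39+3 = 42
p=3,i=7: not 3>7, total = 42+3 = 45
p=4,i=3: 4>3, total = 45+1 = 46
p=4,i=4: not 4>4, total = 46+3 = 49
p=4,i=5: not 4>5, total = 49+3 = 52
p=4,i=6: not 4>6, total = 52+3 = 55
p=4,i=7: not 4>7, total = 55+3 = 58
p=5,i=3: 5>3, total = 58+2 = 60
p=5,i=4: 5>4, total = 60+1 = 61
p=5,i=5: not 5>5, total = 61+3 = 64
p=5,i=6: not 5>6, total = 64+3 = 67
p=5,i=7: not 5>7, total = 67+3 = 70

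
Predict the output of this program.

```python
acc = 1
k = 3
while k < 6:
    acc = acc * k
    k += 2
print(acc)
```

15

k=3: acc = 1*3 = 3
k=5: acc = 3*5 = 15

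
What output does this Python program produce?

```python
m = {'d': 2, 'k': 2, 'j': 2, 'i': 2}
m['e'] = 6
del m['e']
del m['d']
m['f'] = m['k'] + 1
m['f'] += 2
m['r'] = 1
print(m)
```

{'k': 2, 'j': 2, 'i': 2, 'f': 5, 'r': 1}

m['e'] = 6 → {'d': 2, 'k': 2, 'j': 2, 'i': 2, 'e': 6}
del 'e' → {'d': 2, 'k': 2, 'j': 2, 'i': 2}
del 'd' → {'k': 2, 'j': 2, 'i': 2}
m['f'] = m['k']+1 = 3 → {'k': 2, 'j': 2, 'i': 2, 'f': 3}
m['f'] = 3+2 = 5 → {'k': 2, 'j': 2, 'i': 2, 'f': 5}
m['r'] = 1 → {'k': 2, 'j': 2, 'i': 2, 'f': 5, 'r': 1}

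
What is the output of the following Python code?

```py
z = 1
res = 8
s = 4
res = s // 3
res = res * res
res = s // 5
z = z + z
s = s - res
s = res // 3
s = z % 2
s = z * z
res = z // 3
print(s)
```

res = 4//3 = 1
res = 1*1 = 1
res = 4//5 = 0
z = 1+1 = 2
s = 4-0 = 4
s = 0//3 = 0
s = 2%2 = 0
s = 2*2 = 4
res = 2//3 = 0

4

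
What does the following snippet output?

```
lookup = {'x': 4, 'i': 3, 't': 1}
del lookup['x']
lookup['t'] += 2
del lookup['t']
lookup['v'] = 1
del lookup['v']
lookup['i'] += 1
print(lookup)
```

{'i': 4}

del 'x' → {'i': 3, 't': 1}
lookup['t'] = 1+2 = 3 → {'i': 3, 't': 3}
del 't' → {'i': 3}
lookup['v'] = 1 → {'i': 3, 'v': 1}
del 'v' → {'i': 3}
lookup['i'] = 3+1 = 4 → {'i': 4}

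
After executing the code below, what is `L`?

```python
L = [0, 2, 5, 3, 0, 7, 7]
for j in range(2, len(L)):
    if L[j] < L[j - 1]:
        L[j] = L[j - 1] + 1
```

[0, 2, 5, 6, 7, 7, 7]

j=2: 5>=2, unchanged → [0, 2, 5, 3, 0, 7, 7]
j=3: 3<5, L[3] = 5+1 = 6 → [0, 2, 5, 6, 0, 7, 7]
j=4: 0<6, L[4] = 6+1 = 7 → [0, 2, 5, 6, 7, 7, 7]
j=5: 7>=7, unchanged → [0, 2, 5, 6, 7, 7, 7]
j=6: 7>=7, unchanged → [0, 2, 5, 6, 7, 7, 7]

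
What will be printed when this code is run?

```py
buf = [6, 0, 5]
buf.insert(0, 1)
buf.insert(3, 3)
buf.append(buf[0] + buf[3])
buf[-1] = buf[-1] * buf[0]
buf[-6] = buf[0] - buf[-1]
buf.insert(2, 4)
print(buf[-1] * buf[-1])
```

16

insert 1 at 0 → [1, 6, 0, 5]
insert 3 at 3 → [1, 6, 0, 3, 5]
append buf[0]+buf[3] = 1+3 = 4 → [1, 6, 0, 3, 5, 4]
buf[-1] = buf[-1]*buf[0] = 4*1 = 4 → [1, 6, 0, 3, 5, 4]
buf[-6] = buf[0]-buf[-1] = 1-4 = -3 → [-3, 6, 0, 3, 5, 4]
insert 4 at 2 → [-3, 6, 4, 0, 3, 5, 4]
buf[-1]*buf[-1] = 4*4 = 16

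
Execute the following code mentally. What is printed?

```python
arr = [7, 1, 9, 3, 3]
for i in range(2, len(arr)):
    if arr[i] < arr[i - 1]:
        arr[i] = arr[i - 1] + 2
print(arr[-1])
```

i=2: 9>=1, unchanged → [7, 1, 9, 3, 3]
i=3: 3<9, arr[3] = 9+2 = 11 → [7, 1, 9, 11, 3]
i=4: 3<11, arr[4] = 11+2 = 13 → [7, 1, 9, 11, 13]

13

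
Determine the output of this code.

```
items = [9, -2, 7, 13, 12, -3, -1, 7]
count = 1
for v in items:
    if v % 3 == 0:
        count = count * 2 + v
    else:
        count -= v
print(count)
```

v=9: %3==0, count = 1*2+9 = 11
v=-2: not %3==0, count = 11-(-2) = 13
v=7: not %3==0, count = 13-7 = 6
v=13: not %3==0, count = 6-13 = -7
v=12: %3==0, count = (-7)*2+12 = -2
v=-3: %3==0, count = (-2)*2+(-3) = -7
v=-1: not %3==0, count = (-7)-(-1) = -6
v=7: not %3==0, count = (-6)-7 = -13

-13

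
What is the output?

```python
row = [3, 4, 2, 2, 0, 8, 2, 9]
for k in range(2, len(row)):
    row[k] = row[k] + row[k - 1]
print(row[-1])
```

27

k=2: row[2] = 2+4 = 6 → [3, 4, 6, 2, 0, 8, 2, 9]
k=3: row[3] = 2+6 = 8 → [3, 4, 6, 8, 0, 8, 2, 9]
k=4: row[4] = 0+8 = 8 → [3, 4, 6, 8, 8, 8, 2, 9]
k=5: row[5] = 8+8 = 16 → [3, 4, 6, 8, 8, 16, 2, 9]
k=6: row[6] = 2+16 = 18 → [3, 4, 6, 8, 8, 16, 18, 9]
k=7: row[7] = 9+18 = 27 → [3, 4, 6, 8, 8, 16, 18, 27]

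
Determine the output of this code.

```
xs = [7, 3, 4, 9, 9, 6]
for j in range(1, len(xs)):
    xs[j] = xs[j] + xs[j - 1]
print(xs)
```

[7, 10, 14, 23, 32, 38]

j=1: xs[1] = 3+7 = 10 → [7, 10, 4, 9, 9, 6]
j=2: xs[2] = 4+10 = 14 → [7, 10, 14, 9, 9, 6]
j=3: xs[3] = 9+14 = 23 → [7, 10, 14, 23, 9, 6]
j=4: xs[4] = 9+23 = 32 → [7, 10, 14, 23, 32, 6]
j=5: xs[5] = 6+32 = 38 → [7, 10, 14, 23, 32, 38]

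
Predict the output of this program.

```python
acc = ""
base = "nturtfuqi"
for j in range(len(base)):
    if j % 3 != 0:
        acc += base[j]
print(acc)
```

j=0: skip
j=1: add 't' → 't'
j=2: add 'u' → 'tu'
j=3: skip
j=4: add 't' → 'tut'
j=5: add 'f' → 'tutf'
j=6: skip
j=7: add 'q' → 'tutfq'
j=8: add 'i' → 'tutfqi'

tutfqi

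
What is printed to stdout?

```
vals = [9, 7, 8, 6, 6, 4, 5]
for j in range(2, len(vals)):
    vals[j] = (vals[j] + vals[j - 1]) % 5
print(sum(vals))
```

21

j=2: vals[2] = (8+7)%5 = 0 → [9, 7, 0, 6, 6, 4, 5]
j=3: vals[3] = (6+0)%5 = 1 → [9, 7, 0, 1, 6, 4, 5]
j=4: vals[4] = (6+1)%5 = 2 → [9, 7, 0, 1, 2, 4, 5]
j=5: vals[5] = (4+2)%5 = 1 → [9, 7, 0, 1, 2, 1, 5]
j=6: vals[6] = (5+1)%5 = 1 → [9, 7, 0, 1, 2, 1, 1]
sum = 21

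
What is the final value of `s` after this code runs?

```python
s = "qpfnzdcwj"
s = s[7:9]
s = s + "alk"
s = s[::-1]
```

'klajw'

slice [7:9] → 'wj'
+ 'alk' → 'wjalk'
reverse → 'klajw'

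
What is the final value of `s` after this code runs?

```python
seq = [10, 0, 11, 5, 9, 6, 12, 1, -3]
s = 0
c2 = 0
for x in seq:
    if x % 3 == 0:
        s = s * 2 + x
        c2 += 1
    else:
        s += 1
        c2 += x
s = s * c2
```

x=10: not %3==0, s = 0+1 = 1; c2=10
x=0: %3==0, s = 1*2+0 = 2; c2=11
x=11: not %3==0, s = 2+1 = 3; c2=22
x=5: not %3==0, s = 3+1 = 4; c2=27
x=9: %3==0, s = 4*2+9 = 17; c2=28
x=6: %3==0, s = 17*2+6 = 40; c2=29
x=12: %3==0, s = 40*2+12 = 92; c2=30
x=1: not %3==0, s = 92+1 = 93; c2=31
x=-3: %3==0, s = 93*2+(-3) = 183; c2=32
s*c2 = 183*32 = 5856

5856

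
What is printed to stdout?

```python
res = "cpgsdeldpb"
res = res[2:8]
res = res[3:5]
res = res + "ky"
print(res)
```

slice [2:8] → 'gsdeld'
slice [3:5] → 'el'
+ 'ky' → 'elky'

elky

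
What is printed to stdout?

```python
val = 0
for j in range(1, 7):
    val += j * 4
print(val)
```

j=1: val = 0+1*4 = 4
j=2: val = 4+2*4 = 12
j=3: val = 12+3*4 = 24
j=4: val = 24+4*4 = 40
j=5: val = 40+5*4 = 60
j=6: val = 60+6*4 = 84

84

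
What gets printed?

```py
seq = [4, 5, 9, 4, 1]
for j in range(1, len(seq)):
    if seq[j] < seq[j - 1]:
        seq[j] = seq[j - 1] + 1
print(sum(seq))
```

39

j=1: 5>=4, unchanged → [4, 5, 9, 4, 1]
j=2: 9>=5, unchanged → [4, 5, 9, 4, 1]
j=3: 4<9, seq[3] = 9+1 = 10 → [4, 5, 9, 10, 1]
j=4: 1<10, seq[4] = 10+1 = 11 → [4, 5, 9, 10, 11]
sum = 39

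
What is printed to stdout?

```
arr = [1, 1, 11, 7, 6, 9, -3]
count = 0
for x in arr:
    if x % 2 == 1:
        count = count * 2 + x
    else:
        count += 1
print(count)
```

183

x=1: odd, count = 0*2+1 = 1
x=1: odd, count = 1*2+1 = 3
x=11: odd, count = 3*2+11 = 17
x=7: odd, count = 17*2+7 = 41
x=6: not odd, count = 41+1 = 42
x=9: odd, count = 42*2+9 = 93
x=-3: odd, count = 93*2+(-3) = 183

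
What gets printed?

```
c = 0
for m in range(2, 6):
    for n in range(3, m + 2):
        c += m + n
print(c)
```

m=2,n=3: c = 0+5 = 5
m=3,n=3: c = 5+6 = 11
m=3,n=4: c = 11+7 = 18
m=4,n=3: c = 18+7 = 25
m=4,n=4: c = 25+8 = 33
m=4,n=5: c = 33+9 = 42
m=5,n=3: c = 42+8 = 50
m=5,n=4: c = 50+9 = 59
m=5,n=5: c = 59+10 = 69
m=5,n=6: c = 69+11 = 80

80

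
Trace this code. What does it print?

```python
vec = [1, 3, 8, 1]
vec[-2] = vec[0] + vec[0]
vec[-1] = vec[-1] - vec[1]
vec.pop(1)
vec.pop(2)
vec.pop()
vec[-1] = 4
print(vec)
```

vec[-2] = vec[0]+vec[0] = 1+1 = 2 → [1, 3, 2, 1]
vec[-1] = vec[-1]-vec[1] = 1-3 = -2 → [1, 3, 2, -2]
pop(1) removes 3 → [1, 2, -2]
pop(2) removes -2 → [1, 2]
pop() removes 2 → [1]
vec[-1] = 4 → [4]

[4]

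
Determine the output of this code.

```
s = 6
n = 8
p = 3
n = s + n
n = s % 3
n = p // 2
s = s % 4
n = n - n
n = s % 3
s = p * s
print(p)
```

3

n = 6+8 = 14
n = 6%3 = 0
n = 3//2 = 1
s = 6%4 = 2
n = 1-1 = 0
n = 2%3 = 2
s = 3*2 = 6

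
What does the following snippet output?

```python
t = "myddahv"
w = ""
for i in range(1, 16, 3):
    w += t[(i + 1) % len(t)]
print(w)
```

i=1: add t[2]='d' → 'd'
i=4: add t[5]='h' → 'dh'
i=7: add t[1]='y' → 'dhy'
i=10: add t[4]='a' → 'dhya'
i=13: add t[0]='m' → 'dhyam'

dhyam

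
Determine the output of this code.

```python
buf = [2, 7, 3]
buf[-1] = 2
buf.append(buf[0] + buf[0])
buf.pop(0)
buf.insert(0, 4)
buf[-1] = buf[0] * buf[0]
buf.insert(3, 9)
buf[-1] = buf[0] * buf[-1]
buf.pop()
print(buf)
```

buf[-1] = 2 → [2, 7, 2]
append buf[0]+buf[0] = 2+2 = 4 → [2, 7, 2, 4]
pop(0) removes 2 → [7, 2, 4]
insert 4 at 0 → [4, 7, 2, 4]
buf[-1] = buf[0]*buf[0] = 4*4 = 16 → [4, 7, 2, 16]
insert 9 at 3 → [4, 7, 2, 9, 16]
buf[-1] = buf[0]*buf[-1] = 4*16 = 64 → [4, 7, 2, 9, 64]
pop() removes 64 → [4, 7, 2, 9]

[4, 7, 2, 9]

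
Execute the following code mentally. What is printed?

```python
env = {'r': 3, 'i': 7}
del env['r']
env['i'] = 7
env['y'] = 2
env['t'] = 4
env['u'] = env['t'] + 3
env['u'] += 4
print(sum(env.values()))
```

del 'r' → {'i': 7}
env['i'] = 7 → {'i': 7}
env['y'] = 2 → {'i': 7, 'y': 2}
env['t'] = 4 → {'i': 7, 'y': 2, 't': 4}
env['u'] = env['t']+3 = 7 → {'i': 7, 'y': 2, 't': 4, 'u': 7}
env['u'] = 7+4 = 11 → {'i': 7, 'y': 2, 't': 4, 'u': 11}
sum of values = 24

24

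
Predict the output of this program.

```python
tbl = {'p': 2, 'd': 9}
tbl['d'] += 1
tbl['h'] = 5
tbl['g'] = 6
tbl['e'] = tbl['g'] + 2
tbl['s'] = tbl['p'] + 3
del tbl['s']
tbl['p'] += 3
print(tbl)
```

{'p': 5, 'd': 10, 'h': 5, 'g': 6, 'e': 8}

tbl['d'] = 9+1 = 10 → {'p': 2, 'd': 10}
tbl['h'] = 5 → {'p': 2, 'd': 10, 'h': 5}
tbl['g'] = 6 → {'p': 2, 'd': 10, 'h': 5, 'g': 6}
tbl['e'] = tbl['g']+2 = 8 → {'p': 2, 'd': 10, 'h': 5, 'g': 6, 'e': 8}
tbl['s'] = tbl['p']+3 = 5 → {'p': 2, 'd': 10, 'h': 5, 'g': 6, 'e': 8, 's': 5}
del 's' → {'p': 2, 'd': 10, 'h': 5, 'g': 6, 'e': 8}
tbl['p'] = 2+3 = 5 → {'p': 5, 'd': 10, 'h': 5, 'g': 6, 'e': 8}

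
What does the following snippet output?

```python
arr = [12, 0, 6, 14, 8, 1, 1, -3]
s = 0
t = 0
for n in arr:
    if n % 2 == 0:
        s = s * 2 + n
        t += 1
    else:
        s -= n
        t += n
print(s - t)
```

249

n=12: even, s = 0*2+12 = 12; t=1
n=0: even, s = 12*2+0 = 24; t=2
n=6: even, s = 24*2+6 = 54; t=3
n=14: even, s = 54*2+14 = 122; t=4
n=8: even, s = 122*2+8 = 252; t=5
n=1: not even, s = 252-1 = 251; t=6
n=1: not even, s = 251-1 = 250; t=7
n=-3: not even, s = 250-(-3) = 253; t=4
s-t = 253-4 = 249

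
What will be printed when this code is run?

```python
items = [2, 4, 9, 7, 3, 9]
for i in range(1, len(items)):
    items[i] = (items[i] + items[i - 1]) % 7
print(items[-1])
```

i=1: items[1] = (4+2)%7 = 6 → [2, 6, 9, 7, 3, 9]
i=2: items[2] = (9+6)%7 = 1 → [2, 6, 1, 7, 3, 9]
i=3: items[3] = (7+1)%7 = 1 → [2, 6, 1, 1, 3, 9]
i=4: items[4] = (3+1)%7 = 4 → [2, 6, 1, 1, 4, 9]
i=5: items[5] = (9+4)%7 = 6 → [2, 6, 1, 1, 4, 6]

6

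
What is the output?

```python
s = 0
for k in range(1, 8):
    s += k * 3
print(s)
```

84

k=1: s = 0+1*3 = 3
k=2: s = 3+2*3 = 9
k=3: s = 9+3*3 = 18
k=4: s = 18+4*3 = 30
k=5: s = 30+5*3 = 45
k=6: s = 45+6*3 = 63
k=7: s = 63+7*3 = 84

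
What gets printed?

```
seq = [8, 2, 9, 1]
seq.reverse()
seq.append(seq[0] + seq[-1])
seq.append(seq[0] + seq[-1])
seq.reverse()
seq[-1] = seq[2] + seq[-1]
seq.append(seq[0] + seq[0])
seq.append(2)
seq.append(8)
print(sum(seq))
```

77

reverse → [1, 9, 2, 8]
append seq[0]+seq[-1] = 1+8 = 9 → [1, 9, 2, 8, 9]
append seq[0]+seq[-1] = 1+9 = 10 → [1, 9, 2, 8, 9, 10]
reverse → [10, 9, 8, 2, 9, 1]
seq[-1] = seq[2]+seq[-1] = 8+1 = 9 → [10, 9, 8, 2, 9, 9]
append seq[0]+seq[0] = 10+10 = 20 → [10, 9, 8, 2, 9, 9, 20]
append 2 → [10, 9, 8, 2, 9, 9, 20, 2]
append 8 → [10, 9, 8, 2, 9, 9, 20, 2, 8]
sum = 77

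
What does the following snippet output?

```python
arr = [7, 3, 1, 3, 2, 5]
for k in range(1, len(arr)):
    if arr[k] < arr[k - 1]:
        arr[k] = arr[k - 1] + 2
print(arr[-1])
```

17

k=1: 3<7, arr[1] = 7+2 = 9 → [7, 9, 1, 3, 2, 5]
k=2: 1<9, arr[2] = 9+2 = 11 → [7, 9, 11, 3, 2, 5]
k=3: 3<11, arr[3] = 11+2 = 13 → [7, 9, 11, 13, 2, 5]
k=4: 2<13, arr[4] = 13+2 = 15 → [7, 9, 11, 13, 15, 5]
k=5: 5<15, arr[5] = 15+2 = 17 → [7, 9, 11, 13, 15, 17]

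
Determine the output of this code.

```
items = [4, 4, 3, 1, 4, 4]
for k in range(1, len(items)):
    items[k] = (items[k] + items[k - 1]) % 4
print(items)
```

[4, 0, 3, 0, 0, 0]

k=1: items[1] = (4+4)%4 = 0 → [4, 0, 3, 1, 4, 4]
k=2: items[2] = (3+0)%4 = 3 → [4, 0, 3, 1, 4, 4]
k=3: items[3] = (1+3)%4 = 0 → [4, 0, 3, 0, 4, 4]
k=4: items[4] = (4+0)%4 = 0 → [4, 0, 3, 0, 0, 4]
k=5: items[5] = (4+0)%4 = 0 → [4, 0, 3, 0, 0, 0]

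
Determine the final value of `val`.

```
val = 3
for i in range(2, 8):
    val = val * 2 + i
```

i=2: val = 3*2+2 = 8
i=3: val = 8*2+3 = 19
i=4: val = 19*2+4 = 42
i=5: val = 42*2+5 = 89
i=6: val = 89*2+6 = 184
i=7: val = 184*2+7 = 375

375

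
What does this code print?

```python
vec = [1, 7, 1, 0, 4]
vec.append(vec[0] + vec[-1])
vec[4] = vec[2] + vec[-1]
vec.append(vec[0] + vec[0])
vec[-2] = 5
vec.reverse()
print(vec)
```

append vec[0]+vec[-1] = 1+4 = 5 → [1, 7, 1, 0, 4, 5]
vec[4] = vec[2]+vec[-1] = 1+5 = 6 → [1, 7, 1, 0, 6, 5]
append vec[0]+vec[0] = 1+1 = 2 → [1, 7, 1, 0, 6, 5, 2]
vec[-2] = 5 → [1, 7, 1, 0, 6, 5, 2]
reverse → [2, 5, 6, 0, 1, 7, 1]

[2, 5, 6, 0, 1, 7, 1]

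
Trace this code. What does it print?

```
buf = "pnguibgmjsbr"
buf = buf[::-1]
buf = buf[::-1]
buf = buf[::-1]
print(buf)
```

rbsjmgbiugnp

reverse → 'rbsjmgbiugnp'
reverse → 'pnguibgmjsbr'
reverse → 'rbsjmgbiugnp'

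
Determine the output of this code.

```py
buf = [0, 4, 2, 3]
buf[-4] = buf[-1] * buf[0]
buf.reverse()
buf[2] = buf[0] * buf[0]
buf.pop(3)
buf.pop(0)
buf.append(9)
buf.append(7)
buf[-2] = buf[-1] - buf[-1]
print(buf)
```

[2, 9, 0, 7]

buf[-4] = buf[-1]*buf[0] = 3*0 = 0 → [0, 4, 2, 3]
reverse → [3, 2, 4, 0]
buf[2] = buf[0]*buf[0] = 3*3 = 9 → [3, 2, 9, 0]
pop(3) removes 0 → [3, 2, 9]
pop(0) removes 3 → [2, 9]
append 9 → [2, 9, 9]
append 7 → [2, 9, 9, 7]
buf[-2] = buf[-1]-buf[-1] = 7-7 = 0 → [2, 9, 0, 7]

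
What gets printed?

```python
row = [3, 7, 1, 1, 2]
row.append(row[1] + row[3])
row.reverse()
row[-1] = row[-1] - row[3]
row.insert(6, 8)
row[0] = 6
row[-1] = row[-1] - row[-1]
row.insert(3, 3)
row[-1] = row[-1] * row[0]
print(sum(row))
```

22

append row[1]+row[3] = 7+1 = 8 → [3, 7, 1, 1, 2, 8]
reverse → [8, 2, 1, 1, 7, 3]
row[-1] = row[-1]-row[3] = 3-1 = 2 → [8, 2, 1, 1, 7, 2]
insert 8 at 6 → [8, 2, 1, 1, 7, 2, 8]
row[0] = 6 → [6, 2, 1, 1, 7, 2, 8]
row[-1] = row[-1]-row[-1] = 8-8 = 0 → [6, 2, 1, 1, 7, 2, 0]
insert 3 at 3 → [6, 2, 1, 3, 1, 7, 2, 0]
row[-1] = row[-1]*row[0] = 0*6 = 0 → [6, 2, 1, 3, 1, 7, 2, 0]
sum = 22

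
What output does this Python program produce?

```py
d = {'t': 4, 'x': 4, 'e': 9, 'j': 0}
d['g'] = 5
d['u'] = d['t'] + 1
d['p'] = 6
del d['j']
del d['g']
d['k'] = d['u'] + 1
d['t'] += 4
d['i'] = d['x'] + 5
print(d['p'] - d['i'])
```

d['g'] = 5 → {'t': 4, 'x': 4, 'e': 9, 'j': 0, 'g': 5}
d['u'] = d['t']+1 = 5 → {'t': 4, 'x': 4, 'e': 9, 'j': 0, 'g': 5, 'u': 5}
d['p'] = 6 → {'t': 4, 'x': 4, 'e': 9, 'j': 0, 'g': 5, 'u': 5, 'p': 6}
del 'j' → {'t': 4, 'x': 4, 'e': 9, 'g': 5, 'u': 5, 'p': 6}
del 'g' → {'t': 4, 'x': 4, 'e': 9, 'u': 5, 'p': 6}
d['k'] = d['u']+1 = 6 → {'t': 4, 'x': 4, 'e': 9, 'u': 5, 'p': 6, 'k': 6}
d['t'] = 4+4 = 8 → {'t': 8, 'x': 4, 'e': 9, 'u': 5, 'p': 6, 'k': 6}
d['i'] = d['x']+5 = 9 → {'t': 8, 'x': 4, 'e': 9, 'u': 5, 'p': 6, 'k': 6, 'i': 9}
d['p']-d['i'] = 6-9 = -3

-3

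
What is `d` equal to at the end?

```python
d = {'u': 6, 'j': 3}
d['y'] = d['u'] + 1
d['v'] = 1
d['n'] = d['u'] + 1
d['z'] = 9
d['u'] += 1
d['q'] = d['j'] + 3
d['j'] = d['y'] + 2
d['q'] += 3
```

d['y'] = d['u']+1 = 7 → {'u': 6, 'j': 3, 'y': 7}
d['v'] = 1 → {'u': 6, 'j': 3, 'y': 7, 'v': 1}
d['n'] = d['u']+1 = 7 → {'u': 6, 'j': 3, 'y': 7, 'v': 1, 'n': 7}
d['z'] = 9 → {'u': 6, 'j': 3, 'y': 7, 'v': 1, 'n': 7, 'z': 9}
d['u'] = 6+1 = 7 → {'u': 7, 'j': 3, 'y': 7, 'v': 1, 'n': 7, 'z': 9}
d['q'] = d['j']+3 = 6 → {'u': 7, 'j': 3, 'y': 7, 'v': 1, 'n': 7, 'z': 9, 'q': 6}
d['j'] = d['y']+2 = 9 → {'u': 7, 'j': 9, 'y': 7, 'v': 1, 'n': 7, 'z': 9, 'q': 6}
d['q'] = 6+3 = 9 → {'u': 7, 'j': 9, 'y': 7, 'v': 1, 'n': 7, 'z': 9, 'q': 9}

{'u': 7, 'j': 9, 'y': 7, 'v': 1, 'n': 7, 'z': 9, 'q': 9}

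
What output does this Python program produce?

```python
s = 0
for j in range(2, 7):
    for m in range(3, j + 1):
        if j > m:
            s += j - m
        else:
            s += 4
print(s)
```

26

j=3,m=3: not 3>3, s = 0+4 = 4
j=4,m=3: 4>3, s = 4+1 = 5
j=4,m=4: not 4>4, s = 5+4 = 9
j=5,m=3: 5>3, s = 9+2 = 11
j=5,m=4: 5>4, s = 11+1 = 12
j=5,m=5: not 5>5, s = 12+4 = 16
j=6,m=3: 6>3, s = 16+3 = 19
j=6,m=4: 6>4, s = 19+2 = 21
j=6,m=5: 6>5, s = 21+1 = 22
j=6,m=6: not 6>6, s = 22+4 = 26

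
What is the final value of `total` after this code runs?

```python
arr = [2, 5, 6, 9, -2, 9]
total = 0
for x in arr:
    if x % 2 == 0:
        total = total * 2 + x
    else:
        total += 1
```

x=2: even, total = 0*2+2 = 2
x=5: not even, total = 2+1 = 3
x=6: even, total = 3*2+6 = 12
x=9: not even, total = 12+1 = 13
x=-2: even, total = 13*2+(-2) = 24
x=9: not even, total = 24+1 = 25

25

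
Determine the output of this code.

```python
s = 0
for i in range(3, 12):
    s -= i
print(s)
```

i=3: s = 0-3 = -3
i=4: s = (-3)-4 = -7
i=5: s = (-7)-5 = -12
i=6: s = (-12)-6 = -18
i=7: s = (-18)-7 = -25
i=8: s = (-25)-8 = -33
i=9: s = (-33)-9 = -42
i=10: s = (-42)-10 = -52
i=11: s = (-52)-11 = -63

-63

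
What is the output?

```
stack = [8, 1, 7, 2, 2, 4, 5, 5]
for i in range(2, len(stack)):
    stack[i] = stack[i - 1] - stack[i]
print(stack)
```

i=2: stack[2] = 1-7 = -6 → [8, 1, -6, 2, 2, 4, 5, 5]
i=3: stack[3] = (-6)-2 = -8 → [8, 1, -6, -8, 2, 4, 5, 5]
i=4: stack[4] = (-8)-2 = -10 → [8, 1, -6, -8, -10, 4, 5, 5]
i=5: stack[5] = (-10)-4 = -14 → [8, 1, -6, -8, -10, -14, 5, 5]
i=6: stack[6] = (-14)-5 = -19 → [8, 1, -6, -8, -10, -14, -19, 5]
i=7: stack[7] = (-19)-5 = -24 → [8, 1, -6, -8, -10, -14, -19, -24]

[8, 1, -6, -8, -10, -14, -19, -24]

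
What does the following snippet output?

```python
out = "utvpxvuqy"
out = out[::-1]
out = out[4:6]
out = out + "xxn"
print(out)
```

reverse → 'yquvxpvtu'
slice [4:6] → 'xp'
+ 'xxn' → 'xpxxn'

xpxxn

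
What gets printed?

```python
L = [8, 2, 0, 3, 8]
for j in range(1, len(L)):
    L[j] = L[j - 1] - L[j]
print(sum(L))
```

18

j=1: L[1] = 8-2 = 6 → [8, 6, 0, 3, 8]
j=2: L[2] = 6-0 = 6 → [8, 6, 6, 3, 8]
j=3: L[3] = 6-3 = 3 → [8, 6, 6, 3, 8]
j=4: L[4] = 3-8 = -5 → [8, 6, 6, 3, -5]
sum = 18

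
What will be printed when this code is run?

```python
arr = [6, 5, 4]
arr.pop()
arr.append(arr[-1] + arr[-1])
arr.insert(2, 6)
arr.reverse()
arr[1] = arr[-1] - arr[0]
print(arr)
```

[10, -4, 5, 6]

pop() removes 4 → [6, 5]
append arr[-1]+arr[-1] = 5+5 = 10 → [6, 5, 10]
insert 6 at 2 → [6, 5, 6, 10]
reverse → [10, 6, 5, 6]
arr[1] = arr[-1]-arr[0] = 6-10 = -4 → [10, -4, 5, 6]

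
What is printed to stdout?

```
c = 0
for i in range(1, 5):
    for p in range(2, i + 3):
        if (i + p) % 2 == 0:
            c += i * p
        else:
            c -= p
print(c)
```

68

i=1,p=2: odd sum, c = 0-2 = -2
i=1,p=3: even sum, c = (-2)+3 = 1
i=2,p=2: even sum, c = 1+4 = 5
i=2,p=3: odd sum, c = 5-3 = 2
i=2,p=4: even sum, c = 2+8 = 10
i=3,p=2: odd sum, c = 10-2 = 8
i=3,p=3: even sum, c = 8+9 = 17
i=3,p=4: odd sum, c = 17-4 = 13
i=3,p=5: even sum, c = 13+15 = 28
i=4,p=2: even sum, c = 28+8 = 36
i=4,p=3: odd sum, c = 36-3 = 33
i=4,p=4: even sum, c = 33+16 = 49
i=4,p=5: odd sum, c = 49-5 = 44
i=4,p=6: even sum, c = 44+24 = 68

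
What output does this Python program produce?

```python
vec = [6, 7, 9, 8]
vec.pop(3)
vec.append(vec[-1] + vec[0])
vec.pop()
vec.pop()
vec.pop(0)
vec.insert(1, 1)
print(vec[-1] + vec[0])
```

8

pop(3) removes 8 → [6, 7, 9]
append vec[-1]+vec[0] = 9+6 = 15 → [6, 7, 9, 15]
pop() removes 15 → [6, 7, 9]
pop() removes 9 → [6, 7]
pop(0) removes 6 → [7]
insert 1 at 1 → [7, 1]
vec[-1]+vec[0] = 1+7 = 8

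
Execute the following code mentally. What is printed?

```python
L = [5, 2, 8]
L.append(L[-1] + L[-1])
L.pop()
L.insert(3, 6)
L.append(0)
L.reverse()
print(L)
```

[0, 6, 8, 2, 5]

append L[-1]+L[-1] = 8+8 = 16 → [5, 2, 8, 16]
pop() removes 16 → [5, 2, 8]
insert 6 at 3 → [5, 2, 8, 6]
append 0 → [5, 2, 8, 6, 0]
reverse → [0, 6, 8, 2, 5]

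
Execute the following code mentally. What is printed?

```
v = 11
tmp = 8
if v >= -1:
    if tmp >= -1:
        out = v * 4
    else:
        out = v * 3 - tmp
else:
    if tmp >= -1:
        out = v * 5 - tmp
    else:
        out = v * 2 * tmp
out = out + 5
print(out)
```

v=11, tmp=8
v >= -1 is True; tmp >= -1 is True
→ out = v * 4 = 44
out = 44+5 = 49

49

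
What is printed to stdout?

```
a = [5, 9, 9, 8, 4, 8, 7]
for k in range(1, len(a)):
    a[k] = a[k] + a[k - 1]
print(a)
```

[5, 14, 23, 31, 35, 43, 50]

k=1: a[1] = 9+5 = 14 → [5, 14, 9, 8, 4, 8, 7]
k=2: a[2] = 9+14 = 23 → [5, 14, 23, 8, 4, 8, 7]
k=3: a[3] = 8+23 = 31 → [5, 14, 23, 31, 4, 8, 7]
k=4: a[4] = 4+31 = 35 → [5, 14, 23, 31, 35, 8, 7]
k=5: a[5] = 8+35 = 43 → [5, 14, 23, 31, 35, 43, 7]
k=6: a[6] = 7+43 = 50 → [5, 14, 23, 31, 35, 43, 50]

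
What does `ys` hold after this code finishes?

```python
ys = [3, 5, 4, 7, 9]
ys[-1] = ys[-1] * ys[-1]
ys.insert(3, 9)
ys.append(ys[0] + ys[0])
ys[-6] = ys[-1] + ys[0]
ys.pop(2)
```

[3, 9, 9, 7, 81, 6]

ys[-1] = ys[-1]*ys[-1] = 9*9 = 81 → [3, 5, 4, 7, 81]
insert 9 at 3 → [3, 5, 4, 9, 7, 81]
append ys[0]+ys[0] = 3+3 = 6 → [3, 5, 4, 9, 7, 81, 6]
ys[-6] = ys[-1]+ys[0] = 6+3 = 9 → [3, 9, 4, 9, 7, 81, 6]
pop(2) removes 4 → [3, 9, 9, 7, 81, 6]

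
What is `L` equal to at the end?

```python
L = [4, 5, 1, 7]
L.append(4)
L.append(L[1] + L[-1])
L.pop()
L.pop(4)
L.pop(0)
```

append 4 → [4, 5, 1, 7, 4]
append L[1]+L[-1] = 5+4 = 9 → [4, 5, 1, 7, 4, 9]
pop() removes 9 → [4, 5, 1, 7, 4]
pop(4) removes 4 → [4, 5, 1, 7]
pop(0) removes 4 → [5, 1, 7]

[5, 1, 7]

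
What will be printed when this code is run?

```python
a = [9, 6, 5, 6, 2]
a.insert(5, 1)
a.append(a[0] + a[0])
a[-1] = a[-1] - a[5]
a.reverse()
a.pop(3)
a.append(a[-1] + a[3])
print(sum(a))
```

54

insert 1 at 5 → [9, 6, 5, 6, 2, 1]
append a[0]+a[0] = 9+9 = 18 → [9, 6, 5, 6, 2, 1, 18]
a[-1] = a[-1]-a[5] = 18-1 = 17 → [9, 6, 5, 6, 2, 1, 17]
reverse → [17, 1, 2, 6, 5, 6, 9]
pop(3) removes 6 → [17, 1, 2, 5, 6, 9]
append a[-1]+a[3] = 9+5 = 14 → [17, 1, 2, 5, 6, 9, 14]
sum = 54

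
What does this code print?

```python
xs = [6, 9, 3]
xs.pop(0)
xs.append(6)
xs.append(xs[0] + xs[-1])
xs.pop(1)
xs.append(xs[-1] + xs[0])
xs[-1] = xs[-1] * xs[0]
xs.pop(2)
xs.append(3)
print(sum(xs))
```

234

pop(0) removes 6 → [9, 3]
append 6 → [9, 3, 6]
append xs[0]+xs[-1] = 9+6 = 15 → [9, 3, 6, 15]
pop(1) removes 3 → [9, 6, 15]
append xs[-1]+xs[0] = 15+9 = 24 → [9, 6, 15, 24]
xs[-1] = xs[-1]*xs[0] = 24*9 = 216 → [9, 6, 15, 216]
pop(2) removes 15 → [9, 6, 216]
append 3 → [9, 6, 216, 3]
sum = 234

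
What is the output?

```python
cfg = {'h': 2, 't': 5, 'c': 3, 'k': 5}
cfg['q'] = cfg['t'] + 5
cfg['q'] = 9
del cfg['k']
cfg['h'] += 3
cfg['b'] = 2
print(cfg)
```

cfg['q'] = cfg['t']+5 = 10 → {'h': 2, 't': 5, 'c': 3, 'k': 5, 'q': 10}
cfg['q'] = 9 → {'h': 2, 't': 5, 'c': 3, 'k': 5, 'q': 9}
del 'k' → {'h': 2, 't': 5, 'c': 3, 'q': 9}
cfg['h'] = 2+3 = 5 → {'h': 5, 't': 5, 'c': 3, 'q': 9}
cfg['b'] = 2 → {'h': 5, 't': 5, 'c': 3, 'q': 9, 'b': 2}

{'h': 5, 't': 5, 'c': 3, 'q': 9, 'b': 2}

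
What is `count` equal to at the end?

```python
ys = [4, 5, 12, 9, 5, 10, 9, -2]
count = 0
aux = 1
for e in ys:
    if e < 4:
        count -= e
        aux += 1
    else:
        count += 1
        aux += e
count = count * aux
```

e=4: not <4, count = 0+1 = 1; aux=5
e=5: not <4, count = 1+1 = 2; aux=10
e=12: not <4, count = 2+1 = 3; aux=22
e=9: not <4, count = 3+1 = 4; aux=31
e=5: not <4, count = 4+1 = 5; aux=36
e=10: not <4, count = 5+1 = 6; aux=46
e=9: not <4, count = 6+1 = 7; aux=55
e=-2: <4, count = 7-(-2) = 9; aux=56
count*aux = 9*56 = 504

504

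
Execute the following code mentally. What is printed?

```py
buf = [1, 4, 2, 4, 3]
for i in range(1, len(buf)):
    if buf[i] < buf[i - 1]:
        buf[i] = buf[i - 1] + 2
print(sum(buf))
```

29

i=1: 4>=1, unchanged → [1, 4, 2, 4, 3]
i=2: 2<4, buf[2] = 4+2 = 6 → [1, 4, 6, 4, 3]
i=3: 4<6, buf[3] = 6+2 = 8 → [1, 4, 6, 8, 3]
i=4: 3<8, buf[4] = 8+2 = 10 → [1, 4, 6, 8, 10]
sum = 29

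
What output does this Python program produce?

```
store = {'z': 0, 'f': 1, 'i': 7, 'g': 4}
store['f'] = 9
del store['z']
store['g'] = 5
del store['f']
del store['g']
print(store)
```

store['f'] = 9 → {'z': 0, 'f': 9, 'i': 7, 'g': 4}
del 'z' → {'f': 9, 'i': 7, 'g': 4}
store['g'] = 5 → {'f': 9, 'i': 7, 'g': 5}
del 'f' → {'i': 7, 'g': 5}
del 'g' → {'i': 7}

{'i': 7}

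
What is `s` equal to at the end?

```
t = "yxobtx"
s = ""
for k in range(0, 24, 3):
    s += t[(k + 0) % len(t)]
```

'ybybybyb'

k=0: add t[0]='y' → 'y'
k=3: add t[3]='b' → 'yb'
k=6: add t[0]='y' → 'yby'
k=9: add t[3]='b' → 'ybyb'
k=12: add t[0]='y' → 'ybyby'
k=15: add t[3]='b' → 'ybybyb'
k=18: add t[0]='y' → 'ybybyby'
k=21: add t[3]='b' → 'ybybybyb'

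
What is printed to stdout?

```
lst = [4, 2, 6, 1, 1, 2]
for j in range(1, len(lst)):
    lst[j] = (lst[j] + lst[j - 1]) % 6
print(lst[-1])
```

j=1: lst[1] = (2+4)%6 = 0 → [4, 0, 6, 1, 1, 2]
j=2: lst[2] = (6+0)%6 = 0 → [4, 0, 0, 1, 1, 2]
j=3: lst[3] = (1+0)%6 = 1 → [4, 0, 0, 1, 1, 2]
j=4: lst[4] = (1+1)%6 = 2 → [4, 0, 0, 1, 2, 2]
j=5: lst[5] = (2+2)%6 = 4 → [4, 0, 0, 1, 2, 4]

4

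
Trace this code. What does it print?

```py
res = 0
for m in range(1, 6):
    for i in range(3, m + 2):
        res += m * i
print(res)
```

165

m=2,i=3: res = 0+6 = 6
m=3,i=3: res = 6+9 = 15
m=3,i=4: res = 15+12 = 27
m=4,i=3: res = 27+12 = 39
m=4,i=4: res = 39+16 = 55
m=4,i=5: res = 55+20 = 75
m=5,i=3: res = 75+15 = 90
m=5,i=4: res = 90+20 = 110
m=5,i=5: res = 110+25 = 135
m=5,i=6: res = 135+30 = 165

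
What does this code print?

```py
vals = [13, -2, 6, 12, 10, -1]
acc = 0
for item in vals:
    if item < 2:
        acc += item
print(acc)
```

-3

item=13: not <2
item=-2: <2, acc = 0+(-2) = -2
item=6: not <2
item=12: not <2
item=10: not <2
item=-1: <2, acc = (-2)+(-1) = -3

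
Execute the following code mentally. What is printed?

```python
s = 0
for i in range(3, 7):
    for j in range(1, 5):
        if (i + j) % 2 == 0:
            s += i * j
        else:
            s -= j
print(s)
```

i=3,j=1: even sum, s = 0+3 = 3
i=3,j=2: odd sum, s = 3-2 = 1
i=3,j=3: even sum, s = 1+9 = 10
i=3,j=4: odd sum, s = 10-4 = 6
i=4,j=1: odd sum, s = 6-1 = 5
i=4,j=2: even sum, s = 5+8 = 13
i=4,j=3: odd sum, s = 13-3 = 10
i=4,j=4: even sum, s = 10+16 = 26
i=5,j=1: even sum, s = 26+5 = 31
i=5,j=2: odd sum, s = 31-2 = 29
i=5,j=3: even sum, s = 29+15 = 44
i=5,j=4: odd sum, s = 44-4 = 40
i=6,j=1: odd sum, s = 40-1 = 39
i=6,j=2: even sum, s = 39+12 = 51
i=6,j=3: odd sum, s = 51-3 = 48
i=6,j=4: even sum, s = 48+24 = 72

72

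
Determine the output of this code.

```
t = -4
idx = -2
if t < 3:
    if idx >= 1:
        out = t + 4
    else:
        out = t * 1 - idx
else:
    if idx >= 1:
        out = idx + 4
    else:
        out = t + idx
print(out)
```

t=-4, idx=-2
t < 3 is True; idx >= 1 is False
→ out = t * 1 - idx = -2

-2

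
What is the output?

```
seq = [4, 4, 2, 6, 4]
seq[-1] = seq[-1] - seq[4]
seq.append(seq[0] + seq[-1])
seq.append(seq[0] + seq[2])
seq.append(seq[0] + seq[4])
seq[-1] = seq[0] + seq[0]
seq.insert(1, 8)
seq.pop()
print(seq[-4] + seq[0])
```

10

seq[-1] = seq[-1]-seq[4] = 4-4 = 0 → [4, 4, 2, 6, 0]
append seq[0]+seq[-1] = 4+0 = 4 → [4, 4, 2, 6, 0, 4]
append seq[0]+seq[2] = 4+2 = 6 → [4, 4, 2, 6, 0, 4, 6]
append seq[0]+seq[4] = 4+0 = 4 → [4, 4, 2, 6, 0, 4, 6, 4]
seq[-1] = seq[0]+seq[0] = 4+4 = 8 → [4, 4, 2, 6, 0, 4, 6, 8]
insert 8 at 1 → [4, 8, 4, 2, 6, 0, 4, 6, 8]
pop() removes 8 → [4, 8, 4, 2, 6, 0, 4, 6]
seq[-4]+seq[0] = 6+4 = 10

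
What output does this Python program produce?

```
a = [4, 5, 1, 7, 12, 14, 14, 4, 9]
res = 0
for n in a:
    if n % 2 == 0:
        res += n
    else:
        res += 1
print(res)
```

n=4: even, res = 0+4 = 4
n=5: not even, res = 4+1 = 5
n=1: not even, res = 5+1 = 6
n=7: not even, res = 6+1 = 7
n=12: even, res = 7+12 = 19
n=14: even, res = 19+14 = 33
n=14: even, res = 33+14 = 47
n=4: even, res = 47+4 = 51
n=9: not even, res = 51+1 = 52

52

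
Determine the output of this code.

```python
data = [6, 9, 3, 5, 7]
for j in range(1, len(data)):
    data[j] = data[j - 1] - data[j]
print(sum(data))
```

-32

j=1: data[1] = 6-9 = -3 → [6, -3, 3, 5, 7]
j=2: data[2] = (-3)-3 = -6 → [6, -3, -6, 5, 7]
j=3: data[3] = (-6)-5 = -11 → [6, -3, -6, -11, 7]
j=4: data[4] = (-11)-7 = -18 → [6, -3, -6, -11, -18]
sum = -32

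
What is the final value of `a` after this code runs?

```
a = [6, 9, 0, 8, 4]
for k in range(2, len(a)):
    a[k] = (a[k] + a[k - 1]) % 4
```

k=2: a[2] = (0+9)%4 = 1 → [6, 9, 1, 8, 4]
k=3: a[3] = (8+1)%4 = 1 → [6, 9, 1, 1, 4]
k=4: a[4] = (4+1)%4 = 1 → [6, 9, 1, 1, 1]

[6, 9, 1, 1, 1]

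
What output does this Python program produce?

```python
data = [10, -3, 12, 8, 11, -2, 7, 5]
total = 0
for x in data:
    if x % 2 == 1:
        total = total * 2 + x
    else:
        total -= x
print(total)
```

x=10: not odd, total = 0-10 = -10
x=-3: odd, total = (-10)*2+(-3) = -23
x=12: not odd, total = (-23)-12 = -35
x=8: not odd, total = (-35)-8 = -43
x=11: odd, total = (-43)*2+11 = -75
x=-2: not odd, total = (-75)-(-2) = -73
x=7: odd, total = (-73)*2+7 = -139
x=5: odd, total = (-139)*2+5 = -273

-273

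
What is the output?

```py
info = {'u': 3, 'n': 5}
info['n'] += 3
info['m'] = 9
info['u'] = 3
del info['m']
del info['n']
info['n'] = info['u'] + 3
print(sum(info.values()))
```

9

info['n'] = 5+3 = 8 → {'u': 3, 'n': 8}
info['m'] = 9 → {'u': 3, 'n': 8, 'm': 9}
info['u'] = 3 → {'u': 3, 'n': 8, 'm': 9}
del 'm' → {'u': 3, 'n': 8}
del 'n' → {'u': 3}
info['n'] = info['u']+3 = 6 → {'u': 3, 'n': 6}
sum of values = 9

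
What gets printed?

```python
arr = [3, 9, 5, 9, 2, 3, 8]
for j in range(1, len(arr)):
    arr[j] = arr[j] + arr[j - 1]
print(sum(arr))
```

j=1: arr[1] = 9+3 = 12 → [3, 12, 5, 9, 2, 3, 8]
j=2: arr[2] = 5+12 = 17 → [3, 12, 17, 9, 2, 3, 8]
j=3: arr[3] = 9+17 = 26 → [3, 12, 17, 26, 2, 3, 8]
j=4: arr[4] = 2+26 = 28 → [3, 12, 17, 26, 28, 3, 8]
j=5: arr[5] = 3+28 = 31 → [3, 12, 17, 26, 28, 31, 8]
j=6: arr[6] = 8+31 = 39 → [3, 12, 17, 26, 28, 31, 39]
sum = 156

156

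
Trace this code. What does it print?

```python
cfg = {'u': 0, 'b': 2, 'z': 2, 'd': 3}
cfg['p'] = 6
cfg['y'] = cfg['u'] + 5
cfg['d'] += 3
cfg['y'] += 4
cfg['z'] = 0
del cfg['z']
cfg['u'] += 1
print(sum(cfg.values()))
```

24

cfg['p'] = 6 → {'u': 0, 'b': 2, 'z': 2, 'd': 3, 'p': 6}
cfg['y'] = cfg['u']+5 = 5 → {'u': 0, 'b': 2, 'z': 2, 'd': 3, 'p': 6, 'y': 5}
cfg['d'] = 3+3 = 6 → {'u': 0, 'b': 2, 'z': 2, 'd': 6, 'p': 6, 'y': 5}
cfg['y'] = 5+4 = 9 → {'u': 0, 'b': 2, 'z': 2, 'd': 6, 'p': 6, 'y': 9}
cfg['z'] = 0 → {'u': 0, 'b': 2, 'z': 0, 'd': 6, 'p': 6, 'y': 9}
del 'z' → {'u': 0, 'b': 2, 'd': 6, 'p': 6, 'y': 9}
cfg['u'] = 0+1 = 1 → {'u': 1, 'b': 2, 'd': 6, 'p': 6, 'y': 9}
sum of values = 24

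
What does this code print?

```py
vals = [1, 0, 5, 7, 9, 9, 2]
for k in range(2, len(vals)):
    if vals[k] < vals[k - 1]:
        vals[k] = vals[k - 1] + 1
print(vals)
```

k=2: 5>=0, unchanged → [1, 0, 5, 7, 9, 9, 2]
k=3: 7>=5, unchanged → [1, 0, 5, 7, 9, 9, 2]
k=4: 9>=7, unchanged → [1, 0, 5, 7, 9, 9, 2]
k=5: 9>=9, unchanged → [1, 0, 5, 7, 9, 9, 2]
k=6: 2<9, vals[6] = 9+1 = 10 → [1, 0, 5, 7, 9, 9, 10]

[1, 0, 5, 7, 9, 9, 10]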